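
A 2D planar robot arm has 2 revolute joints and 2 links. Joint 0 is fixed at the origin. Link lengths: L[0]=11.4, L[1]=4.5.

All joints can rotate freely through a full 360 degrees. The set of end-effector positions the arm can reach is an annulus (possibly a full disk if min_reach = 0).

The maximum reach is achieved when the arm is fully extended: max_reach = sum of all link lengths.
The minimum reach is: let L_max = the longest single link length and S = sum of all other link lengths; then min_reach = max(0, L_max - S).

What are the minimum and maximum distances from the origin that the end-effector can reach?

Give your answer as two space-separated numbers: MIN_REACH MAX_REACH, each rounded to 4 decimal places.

Answer: 6.9000 15.9000

Derivation:
Link lengths: [11.4, 4.5]
max_reach = 11.4 + 4.5 = 15.9
L_max = max([11.4, 4.5]) = 11.4
S (sum of others) = 15.9 - 11.4 = 4.5
min_reach = max(0, 11.4 - 4.5) = max(0, 6.9) = 6.9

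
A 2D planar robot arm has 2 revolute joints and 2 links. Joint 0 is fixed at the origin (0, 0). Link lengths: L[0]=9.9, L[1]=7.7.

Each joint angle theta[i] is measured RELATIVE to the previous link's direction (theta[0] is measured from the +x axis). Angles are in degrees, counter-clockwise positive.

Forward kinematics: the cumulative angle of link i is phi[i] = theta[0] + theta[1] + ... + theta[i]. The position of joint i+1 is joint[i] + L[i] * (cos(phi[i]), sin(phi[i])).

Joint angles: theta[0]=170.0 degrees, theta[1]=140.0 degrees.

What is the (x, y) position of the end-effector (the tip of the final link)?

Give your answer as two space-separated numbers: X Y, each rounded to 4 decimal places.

Answer: -4.8001 -4.1794

Derivation:
joint[0] = (0.0000, 0.0000)  (base)
link 0: phi[0] = 170 = 170 deg
  cos(170 deg) = -0.9848, sin(170 deg) = 0.1736
  joint[1] = (0.0000, 0.0000) + 9.9 * (-0.9848, 0.1736) = (0.0000 + -9.7496, 0.0000 + 1.7191) = (-9.7496, 1.7191)
link 1: phi[1] = 170 + 140 = 310 deg
  cos(310 deg) = 0.6428, sin(310 deg) = -0.7660
  joint[2] = (-9.7496, 1.7191) + 7.7 * (0.6428, -0.7660) = (-9.7496 + 4.9495, 1.7191 + -5.8985) = (-4.8001, -4.1794)
End effector: (-4.8001, -4.1794)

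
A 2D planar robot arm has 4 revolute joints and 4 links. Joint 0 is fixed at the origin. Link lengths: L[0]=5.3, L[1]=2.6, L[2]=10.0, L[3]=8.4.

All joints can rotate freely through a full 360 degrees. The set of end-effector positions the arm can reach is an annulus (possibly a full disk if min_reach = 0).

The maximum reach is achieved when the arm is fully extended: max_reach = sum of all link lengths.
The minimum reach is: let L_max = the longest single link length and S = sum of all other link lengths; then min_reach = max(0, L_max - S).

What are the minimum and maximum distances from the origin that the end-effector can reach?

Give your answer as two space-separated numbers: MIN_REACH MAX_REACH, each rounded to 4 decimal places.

Answer: 0.0000 26.3000

Derivation:
Link lengths: [5.3, 2.6, 10.0, 8.4]
max_reach = 5.3 + 2.6 + 10 + 8.4 = 26.3
L_max = max([5.3, 2.6, 10.0, 8.4]) = 10
S (sum of others) = 26.3 - 10 = 16.3
min_reach = max(0, 10 - 16.3) = max(0, -6.3) = 0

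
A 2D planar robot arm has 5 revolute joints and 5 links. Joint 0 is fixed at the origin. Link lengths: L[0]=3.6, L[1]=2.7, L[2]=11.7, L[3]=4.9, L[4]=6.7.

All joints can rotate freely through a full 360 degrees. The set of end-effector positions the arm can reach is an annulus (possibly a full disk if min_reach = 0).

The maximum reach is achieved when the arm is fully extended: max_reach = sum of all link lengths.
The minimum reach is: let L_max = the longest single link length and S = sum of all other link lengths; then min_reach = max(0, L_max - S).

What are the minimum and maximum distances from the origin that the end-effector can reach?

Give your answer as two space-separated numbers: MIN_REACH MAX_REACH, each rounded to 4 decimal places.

Link lengths: [3.6, 2.7, 11.7, 4.9, 6.7]
max_reach = 3.6 + 2.7 + 11.7 + 4.9 + 6.7 = 29.6
L_max = max([3.6, 2.7, 11.7, 4.9, 6.7]) = 11.7
S (sum of others) = 29.6 - 11.7 = 17.9
min_reach = max(0, 11.7 - 17.9) = max(0, -6.2) = 0

Answer: 0.0000 29.6000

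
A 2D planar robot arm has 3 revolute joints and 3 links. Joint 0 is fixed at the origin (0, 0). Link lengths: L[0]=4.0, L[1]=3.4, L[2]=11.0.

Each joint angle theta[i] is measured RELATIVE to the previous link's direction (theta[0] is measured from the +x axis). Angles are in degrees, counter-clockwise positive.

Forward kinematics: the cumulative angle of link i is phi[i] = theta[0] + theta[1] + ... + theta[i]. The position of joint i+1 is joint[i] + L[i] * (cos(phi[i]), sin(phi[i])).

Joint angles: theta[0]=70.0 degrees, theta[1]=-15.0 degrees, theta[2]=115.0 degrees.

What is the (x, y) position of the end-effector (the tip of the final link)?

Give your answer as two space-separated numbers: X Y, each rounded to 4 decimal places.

joint[0] = (0.0000, 0.0000)  (base)
link 0: phi[0] = 70 = 70 deg
  cos(70 deg) = 0.3420, sin(70 deg) = 0.9397
  joint[1] = (0.0000, 0.0000) + 4 * (0.3420, 0.9397) = (0.0000 + 1.3681, 0.0000 + 3.7588) = (1.3681, 3.7588)
link 1: phi[1] = 70 + -15 = 55 deg
  cos(55 deg) = 0.5736, sin(55 deg) = 0.8192
  joint[2] = (1.3681, 3.7588) + 3.4 * (0.5736, 0.8192) = (1.3681 + 1.9502, 3.7588 + 2.7851) = (3.3182, 6.5439)
link 2: phi[2] = 70 + -15 + 115 = 170 deg
  cos(170 deg) = -0.9848, sin(170 deg) = 0.1736
  joint[3] = (3.3182, 6.5439) + 11 * (-0.9848, 0.1736) = (3.3182 + -10.8329, 6.5439 + 1.9101) = (-7.5146, 8.4540)
End effector: (-7.5146, 8.4540)

Answer: -7.5146 8.4540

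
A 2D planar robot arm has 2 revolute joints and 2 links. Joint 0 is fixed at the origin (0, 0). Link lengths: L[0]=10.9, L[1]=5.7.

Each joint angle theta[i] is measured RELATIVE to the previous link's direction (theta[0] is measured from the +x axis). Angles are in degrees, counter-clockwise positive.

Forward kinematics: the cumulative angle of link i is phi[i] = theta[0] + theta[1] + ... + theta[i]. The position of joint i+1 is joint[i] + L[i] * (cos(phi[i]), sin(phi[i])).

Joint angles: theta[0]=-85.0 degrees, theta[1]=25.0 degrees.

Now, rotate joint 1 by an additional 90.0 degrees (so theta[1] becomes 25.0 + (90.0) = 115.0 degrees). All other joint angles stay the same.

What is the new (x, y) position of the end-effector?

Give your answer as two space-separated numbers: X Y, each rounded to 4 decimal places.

joint[0] = (0.0000, 0.0000)  (base)
link 0: phi[0] = -85 = -85 deg
  cos(-85 deg) = 0.0872, sin(-85 deg) = -0.9962
  joint[1] = (0.0000, 0.0000) + 10.9 * (0.0872, -0.9962) = (0.0000 + 0.9500, 0.0000 + -10.8585) = (0.9500, -10.8585)
link 1: phi[1] = -85 + 115 = 30 deg
  cos(30 deg) = 0.8660, sin(30 deg) = 0.5000
  joint[2] = (0.9500, -10.8585) + 5.7 * (0.8660, 0.5000) = (0.9500 + 4.9363, -10.8585 + 2.8500) = (5.8863, -8.0085)
End effector: (5.8863, -8.0085)

Answer: 5.8863 -8.0085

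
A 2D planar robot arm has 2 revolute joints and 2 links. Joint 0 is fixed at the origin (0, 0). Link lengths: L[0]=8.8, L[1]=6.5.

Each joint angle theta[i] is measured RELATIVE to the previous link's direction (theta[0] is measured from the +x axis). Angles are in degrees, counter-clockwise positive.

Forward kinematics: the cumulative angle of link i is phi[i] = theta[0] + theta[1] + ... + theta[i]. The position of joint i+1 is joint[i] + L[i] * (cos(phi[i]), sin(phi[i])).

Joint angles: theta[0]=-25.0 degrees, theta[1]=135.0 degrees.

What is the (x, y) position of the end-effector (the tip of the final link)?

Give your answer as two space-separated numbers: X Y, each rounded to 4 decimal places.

Answer: 5.7524 2.3890

Derivation:
joint[0] = (0.0000, 0.0000)  (base)
link 0: phi[0] = -25 = -25 deg
  cos(-25 deg) = 0.9063, sin(-25 deg) = -0.4226
  joint[1] = (0.0000, 0.0000) + 8.8 * (0.9063, -0.4226) = (0.0000 + 7.9755, 0.0000 + -3.7190) = (7.9755, -3.7190)
link 1: phi[1] = -25 + 135 = 110 deg
  cos(110 deg) = -0.3420, sin(110 deg) = 0.9397
  joint[2] = (7.9755, -3.7190) + 6.5 * (-0.3420, 0.9397) = (7.9755 + -2.2231, -3.7190 + 6.1080) = (5.7524, 2.3890)
End effector: (5.7524, 2.3890)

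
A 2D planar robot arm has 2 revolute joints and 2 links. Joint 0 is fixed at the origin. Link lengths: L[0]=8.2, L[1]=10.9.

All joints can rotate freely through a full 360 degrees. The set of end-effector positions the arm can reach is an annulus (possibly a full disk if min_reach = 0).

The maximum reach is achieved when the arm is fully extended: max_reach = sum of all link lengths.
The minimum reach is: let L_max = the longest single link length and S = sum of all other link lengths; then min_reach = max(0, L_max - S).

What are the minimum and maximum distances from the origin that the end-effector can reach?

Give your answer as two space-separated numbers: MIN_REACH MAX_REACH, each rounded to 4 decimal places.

Answer: 2.7000 19.1000

Derivation:
Link lengths: [8.2, 10.9]
max_reach = 8.2 + 10.9 = 19.1
L_max = max([8.2, 10.9]) = 10.9
S (sum of others) = 19.1 - 10.9 = 8.2
min_reach = max(0, 10.9 - 8.2) = max(0, 2.7) = 2.7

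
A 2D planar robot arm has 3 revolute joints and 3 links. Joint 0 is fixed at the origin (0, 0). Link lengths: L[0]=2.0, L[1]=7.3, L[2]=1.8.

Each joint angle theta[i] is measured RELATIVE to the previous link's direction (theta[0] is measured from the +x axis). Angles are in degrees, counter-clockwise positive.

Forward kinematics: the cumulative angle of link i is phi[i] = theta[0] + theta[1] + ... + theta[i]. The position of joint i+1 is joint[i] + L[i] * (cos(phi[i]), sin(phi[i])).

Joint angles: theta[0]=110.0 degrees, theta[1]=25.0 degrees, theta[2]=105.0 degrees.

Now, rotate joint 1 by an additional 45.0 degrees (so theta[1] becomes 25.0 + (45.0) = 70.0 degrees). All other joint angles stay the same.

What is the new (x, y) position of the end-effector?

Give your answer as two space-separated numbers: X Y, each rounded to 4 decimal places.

joint[0] = (0.0000, 0.0000)  (base)
link 0: phi[0] = 110 = 110 deg
  cos(110 deg) = -0.3420, sin(110 deg) = 0.9397
  joint[1] = (0.0000, 0.0000) + 2 * (-0.3420, 0.9397) = (0.0000 + -0.6840, 0.0000 + 1.8794) = (-0.6840, 1.8794)
link 1: phi[1] = 110 + 70 = 180 deg
  cos(180 deg) = -1.0000, sin(180 deg) = 0.0000
  joint[2] = (-0.6840, 1.8794) + 7.3 * (-1.0000, 0.0000) = (-0.6840 + -7.3000, 1.8794 + 0.0000) = (-7.9840, 1.8794)
link 2: phi[2] = 110 + 70 + 105 = 285 deg
  cos(285 deg) = 0.2588, sin(285 deg) = -0.9659
  joint[3] = (-7.9840, 1.8794) + 1.8 * (0.2588, -0.9659) = (-7.9840 + 0.4659, 1.8794 + -1.7387) = (-7.5182, 0.1407)
End effector: (-7.5182, 0.1407)

Answer: -7.5182 0.1407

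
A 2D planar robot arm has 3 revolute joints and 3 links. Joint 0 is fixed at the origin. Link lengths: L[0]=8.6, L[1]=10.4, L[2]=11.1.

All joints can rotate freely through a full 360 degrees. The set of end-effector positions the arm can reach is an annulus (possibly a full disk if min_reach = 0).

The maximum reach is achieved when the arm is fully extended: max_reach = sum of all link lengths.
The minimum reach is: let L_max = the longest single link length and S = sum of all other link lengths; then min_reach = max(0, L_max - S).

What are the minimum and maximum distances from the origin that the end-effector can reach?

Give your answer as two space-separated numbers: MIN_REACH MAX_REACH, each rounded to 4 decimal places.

Answer: 0.0000 30.1000

Derivation:
Link lengths: [8.6, 10.4, 11.1]
max_reach = 8.6 + 10.4 + 11.1 = 30.1
L_max = max([8.6, 10.4, 11.1]) = 11.1
S (sum of others) = 30.1 - 11.1 = 19
min_reach = max(0, 11.1 - 19) = max(0, -7.9) = 0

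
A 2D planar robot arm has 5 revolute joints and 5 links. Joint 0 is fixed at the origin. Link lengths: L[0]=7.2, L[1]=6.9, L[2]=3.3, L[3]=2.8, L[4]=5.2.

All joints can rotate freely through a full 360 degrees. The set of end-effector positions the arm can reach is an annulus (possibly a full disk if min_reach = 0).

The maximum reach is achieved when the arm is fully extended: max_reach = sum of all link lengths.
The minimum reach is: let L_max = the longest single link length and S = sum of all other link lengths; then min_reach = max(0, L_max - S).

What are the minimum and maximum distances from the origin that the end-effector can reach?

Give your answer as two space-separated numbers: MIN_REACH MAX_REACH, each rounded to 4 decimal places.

Link lengths: [7.2, 6.9, 3.3, 2.8, 5.2]
max_reach = 7.2 + 6.9 + 3.3 + 2.8 + 5.2 = 25.4
L_max = max([7.2, 6.9, 3.3, 2.8, 5.2]) = 7.2
S (sum of others) = 25.4 - 7.2 = 18.2
min_reach = max(0, 7.2 - 18.2) = max(0, -11) = 0

Answer: 0.0000 25.4000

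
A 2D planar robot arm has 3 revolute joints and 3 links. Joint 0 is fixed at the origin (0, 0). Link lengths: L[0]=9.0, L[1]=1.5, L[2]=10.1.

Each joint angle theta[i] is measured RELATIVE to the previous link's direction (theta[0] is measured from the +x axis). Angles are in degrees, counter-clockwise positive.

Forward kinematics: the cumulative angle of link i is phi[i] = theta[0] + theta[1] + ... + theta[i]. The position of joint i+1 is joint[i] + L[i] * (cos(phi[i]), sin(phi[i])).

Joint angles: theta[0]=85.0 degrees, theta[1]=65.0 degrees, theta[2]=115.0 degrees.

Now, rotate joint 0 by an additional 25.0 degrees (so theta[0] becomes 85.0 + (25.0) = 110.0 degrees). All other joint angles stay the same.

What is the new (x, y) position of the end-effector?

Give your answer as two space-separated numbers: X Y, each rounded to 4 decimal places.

joint[0] = (0.0000, 0.0000)  (base)
link 0: phi[0] = 110 = 110 deg
  cos(110 deg) = -0.3420, sin(110 deg) = 0.9397
  joint[1] = (0.0000, 0.0000) + 9 * (-0.3420, 0.9397) = (0.0000 + -3.0782, 0.0000 + 8.4572) = (-3.0782, 8.4572)
link 1: phi[1] = 110 + 65 = 175 deg
  cos(175 deg) = -0.9962, sin(175 deg) = 0.0872
  joint[2] = (-3.0782, 8.4572) + 1.5 * (-0.9962, 0.0872) = (-3.0782 + -1.4943, 8.4572 + 0.1307) = (-4.5725, 8.5880)
link 2: phi[2] = 110 + 65 + 115 = 290 deg
  cos(290 deg) = 0.3420, sin(290 deg) = -0.9397
  joint[3] = (-4.5725, 8.5880) + 10.1 * (0.3420, -0.9397) = (-4.5725 + 3.4544, 8.5880 + -9.4909) = (-1.1181, -0.9029)
End effector: (-1.1181, -0.9029)

Answer: -1.1181 -0.9029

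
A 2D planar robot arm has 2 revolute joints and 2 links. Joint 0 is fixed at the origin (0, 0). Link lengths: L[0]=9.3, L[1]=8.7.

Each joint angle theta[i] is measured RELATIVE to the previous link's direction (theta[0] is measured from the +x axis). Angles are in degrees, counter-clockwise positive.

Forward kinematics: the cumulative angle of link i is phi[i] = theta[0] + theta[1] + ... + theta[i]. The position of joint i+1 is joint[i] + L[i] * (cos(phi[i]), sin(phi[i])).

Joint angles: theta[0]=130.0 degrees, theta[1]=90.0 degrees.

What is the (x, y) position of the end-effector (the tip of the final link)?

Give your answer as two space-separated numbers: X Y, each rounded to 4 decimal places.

Answer: -12.6425 1.5320

Derivation:
joint[0] = (0.0000, 0.0000)  (base)
link 0: phi[0] = 130 = 130 deg
  cos(130 deg) = -0.6428, sin(130 deg) = 0.7660
  joint[1] = (0.0000, 0.0000) + 9.3 * (-0.6428, 0.7660) = (0.0000 + -5.9779, 0.0000 + 7.1242) = (-5.9779, 7.1242)
link 1: phi[1] = 130 + 90 = 220 deg
  cos(220 deg) = -0.7660, sin(220 deg) = -0.6428
  joint[2] = (-5.9779, 7.1242) + 8.7 * (-0.7660, -0.6428) = (-5.9779 + -6.6646, 7.1242 + -5.5923) = (-12.6425, 1.5320)
End effector: (-12.6425, 1.5320)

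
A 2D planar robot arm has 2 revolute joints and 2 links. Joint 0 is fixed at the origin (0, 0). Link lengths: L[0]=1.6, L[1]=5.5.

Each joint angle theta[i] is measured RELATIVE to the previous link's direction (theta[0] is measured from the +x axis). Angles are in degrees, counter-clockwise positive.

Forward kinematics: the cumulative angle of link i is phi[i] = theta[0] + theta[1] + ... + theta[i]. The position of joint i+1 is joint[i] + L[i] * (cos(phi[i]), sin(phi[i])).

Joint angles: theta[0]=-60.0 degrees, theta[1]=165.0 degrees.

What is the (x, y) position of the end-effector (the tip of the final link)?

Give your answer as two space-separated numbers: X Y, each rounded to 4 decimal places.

Answer: -0.6235 3.9270

Derivation:
joint[0] = (0.0000, 0.0000)  (base)
link 0: phi[0] = -60 = -60 deg
  cos(-60 deg) = 0.5000, sin(-60 deg) = -0.8660
  joint[1] = (0.0000, 0.0000) + 1.6 * (0.5000, -0.8660) = (0.0000 + 0.8000, 0.0000 + -1.3856) = (0.8000, -1.3856)
link 1: phi[1] = -60 + 165 = 105 deg
  cos(105 deg) = -0.2588, sin(105 deg) = 0.9659
  joint[2] = (0.8000, -1.3856) + 5.5 * (-0.2588, 0.9659) = (0.8000 + -1.4235, -1.3856 + 5.3126) = (-0.6235, 3.9270)
End effector: (-0.6235, 3.9270)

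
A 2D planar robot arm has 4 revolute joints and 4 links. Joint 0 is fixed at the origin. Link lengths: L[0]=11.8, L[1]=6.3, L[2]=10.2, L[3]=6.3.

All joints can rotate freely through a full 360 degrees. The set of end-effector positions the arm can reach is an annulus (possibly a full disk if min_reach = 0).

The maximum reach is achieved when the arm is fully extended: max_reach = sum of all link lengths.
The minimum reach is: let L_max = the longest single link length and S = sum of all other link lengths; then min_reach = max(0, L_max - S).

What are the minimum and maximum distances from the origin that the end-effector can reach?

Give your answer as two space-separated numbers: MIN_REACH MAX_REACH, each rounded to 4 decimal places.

Answer: 0.0000 34.6000

Derivation:
Link lengths: [11.8, 6.3, 10.2, 6.3]
max_reach = 11.8 + 6.3 + 10.2 + 6.3 = 34.6
L_max = max([11.8, 6.3, 10.2, 6.3]) = 11.8
S (sum of others) = 34.6 - 11.8 = 22.8
min_reach = max(0, 11.8 - 22.8) = max(0, -11) = 0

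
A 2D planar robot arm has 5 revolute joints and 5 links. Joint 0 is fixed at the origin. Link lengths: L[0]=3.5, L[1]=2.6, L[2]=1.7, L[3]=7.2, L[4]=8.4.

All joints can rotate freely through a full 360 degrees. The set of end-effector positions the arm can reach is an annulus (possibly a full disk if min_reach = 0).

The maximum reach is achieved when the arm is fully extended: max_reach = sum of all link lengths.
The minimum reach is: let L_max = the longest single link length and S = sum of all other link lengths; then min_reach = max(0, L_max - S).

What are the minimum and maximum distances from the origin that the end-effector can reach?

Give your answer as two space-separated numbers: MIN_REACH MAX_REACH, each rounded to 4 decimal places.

Answer: 0.0000 23.4000

Derivation:
Link lengths: [3.5, 2.6, 1.7, 7.2, 8.4]
max_reach = 3.5 + 2.6 + 1.7 + 7.2 + 8.4 = 23.4
L_max = max([3.5, 2.6, 1.7, 7.2, 8.4]) = 8.4
S (sum of others) = 23.4 - 8.4 = 15
min_reach = max(0, 8.4 - 15) = max(0, -6.6) = 0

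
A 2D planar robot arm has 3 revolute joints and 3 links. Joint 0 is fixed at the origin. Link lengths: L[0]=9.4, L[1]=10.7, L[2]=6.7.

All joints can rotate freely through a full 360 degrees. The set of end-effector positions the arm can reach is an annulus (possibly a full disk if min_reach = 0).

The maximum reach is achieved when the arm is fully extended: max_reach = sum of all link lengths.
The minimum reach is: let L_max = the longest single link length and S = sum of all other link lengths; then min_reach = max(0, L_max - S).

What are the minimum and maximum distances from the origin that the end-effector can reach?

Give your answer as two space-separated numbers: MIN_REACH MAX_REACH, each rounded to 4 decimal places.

Answer: 0.0000 26.8000

Derivation:
Link lengths: [9.4, 10.7, 6.7]
max_reach = 9.4 + 10.7 + 6.7 = 26.8
L_max = max([9.4, 10.7, 6.7]) = 10.7
S (sum of others) = 26.8 - 10.7 = 16.1
min_reach = max(0, 10.7 - 16.1) = max(0, -5.4) = 0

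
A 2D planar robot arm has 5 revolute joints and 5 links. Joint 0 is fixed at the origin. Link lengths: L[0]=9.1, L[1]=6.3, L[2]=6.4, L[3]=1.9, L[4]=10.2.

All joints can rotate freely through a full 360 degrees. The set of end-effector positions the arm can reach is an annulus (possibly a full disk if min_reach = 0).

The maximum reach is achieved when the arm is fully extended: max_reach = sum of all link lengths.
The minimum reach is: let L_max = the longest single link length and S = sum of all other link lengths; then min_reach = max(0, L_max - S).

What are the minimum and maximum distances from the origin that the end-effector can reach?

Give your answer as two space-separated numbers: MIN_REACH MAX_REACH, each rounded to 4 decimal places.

Link lengths: [9.1, 6.3, 6.4, 1.9, 10.2]
max_reach = 9.1 + 6.3 + 6.4 + 1.9 + 10.2 = 33.9
L_max = max([9.1, 6.3, 6.4, 1.9, 10.2]) = 10.2
S (sum of others) = 33.9 - 10.2 = 23.7
min_reach = max(0, 10.2 - 23.7) = max(0, -13.5) = 0

Answer: 0.0000 33.9000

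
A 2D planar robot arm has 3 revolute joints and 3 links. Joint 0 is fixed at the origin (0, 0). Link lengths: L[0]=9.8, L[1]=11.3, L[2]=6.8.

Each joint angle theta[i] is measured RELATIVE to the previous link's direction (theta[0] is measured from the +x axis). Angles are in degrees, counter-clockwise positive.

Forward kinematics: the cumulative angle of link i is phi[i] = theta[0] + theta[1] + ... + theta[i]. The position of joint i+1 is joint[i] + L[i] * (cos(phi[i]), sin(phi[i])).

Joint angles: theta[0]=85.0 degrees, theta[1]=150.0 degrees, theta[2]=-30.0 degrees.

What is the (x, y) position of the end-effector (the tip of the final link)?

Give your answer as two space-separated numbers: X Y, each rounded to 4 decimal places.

joint[0] = (0.0000, 0.0000)  (base)
link 0: phi[0] = 85 = 85 deg
  cos(85 deg) = 0.0872, sin(85 deg) = 0.9962
  joint[1] = (0.0000, 0.0000) + 9.8 * (0.0872, 0.9962) = (0.0000 + 0.8541, 0.0000 + 9.7627) = (0.8541, 9.7627)
link 1: phi[1] = 85 + 150 = 235 deg
  cos(235 deg) = -0.5736, sin(235 deg) = -0.8192
  joint[2] = (0.8541, 9.7627) + 11.3 * (-0.5736, -0.8192) = (0.8541 + -6.4814, 9.7627 + -9.2564) = (-5.6273, 0.5063)
link 2: phi[2] = 85 + 150 + -30 = 205 deg
  cos(205 deg) = -0.9063, sin(205 deg) = -0.4226
  joint[3] = (-5.6273, 0.5063) + 6.8 * (-0.9063, -0.4226) = (-5.6273 + -6.1629, 0.5063 + -2.8738) = (-11.7902, -2.3675)
End effector: (-11.7902, -2.3675)

Answer: -11.7902 -2.3675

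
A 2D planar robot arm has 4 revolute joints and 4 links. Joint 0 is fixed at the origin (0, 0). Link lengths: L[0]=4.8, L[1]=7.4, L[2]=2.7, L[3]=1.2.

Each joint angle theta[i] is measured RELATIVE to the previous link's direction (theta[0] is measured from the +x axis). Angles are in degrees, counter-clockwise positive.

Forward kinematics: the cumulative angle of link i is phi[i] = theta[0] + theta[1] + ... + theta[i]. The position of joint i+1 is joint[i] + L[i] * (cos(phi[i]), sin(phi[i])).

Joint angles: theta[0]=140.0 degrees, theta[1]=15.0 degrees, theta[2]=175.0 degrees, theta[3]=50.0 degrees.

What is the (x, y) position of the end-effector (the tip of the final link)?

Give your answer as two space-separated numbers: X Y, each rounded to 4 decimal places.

Answer: -6.9178 5.2732

Derivation:
joint[0] = (0.0000, 0.0000)  (base)
link 0: phi[0] = 140 = 140 deg
  cos(140 deg) = -0.7660, sin(140 deg) = 0.6428
  joint[1] = (0.0000, 0.0000) + 4.8 * (-0.7660, 0.6428) = (0.0000 + -3.6770, 0.0000 + 3.0854) = (-3.6770, 3.0854)
link 1: phi[1] = 140 + 15 = 155 deg
  cos(155 deg) = -0.9063, sin(155 deg) = 0.4226
  joint[2] = (-3.6770, 3.0854) + 7.4 * (-0.9063, 0.4226) = (-3.6770 + -6.7067, 3.0854 + 3.1274) = (-10.3837, 6.2128)
link 2: phi[2] = 140 + 15 + 175 = 330 deg
  cos(330 deg) = 0.8660, sin(330 deg) = -0.5000
  joint[3] = (-10.3837, 6.2128) + 2.7 * (0.8660, -0.5000) = (-10.3837 + 2.3383, 6.2128 + -1.3500) = (-8.0454, 4.8628)
link 3: phi[3] = 140 + 15 + 175 + 50 = 380 deg
  cos(380 deg) = 0.9397, sin(380 deg) = 0.3420
  joint[4] = (-8.0454, 4.8628) + 1.2 * (0.9397, 0.3420) = (-8.0454 + 1.1276, 4.8628 + 0.4104) = (-6.9178, 5.2732)
End effector: (-6.9178, 5.2732)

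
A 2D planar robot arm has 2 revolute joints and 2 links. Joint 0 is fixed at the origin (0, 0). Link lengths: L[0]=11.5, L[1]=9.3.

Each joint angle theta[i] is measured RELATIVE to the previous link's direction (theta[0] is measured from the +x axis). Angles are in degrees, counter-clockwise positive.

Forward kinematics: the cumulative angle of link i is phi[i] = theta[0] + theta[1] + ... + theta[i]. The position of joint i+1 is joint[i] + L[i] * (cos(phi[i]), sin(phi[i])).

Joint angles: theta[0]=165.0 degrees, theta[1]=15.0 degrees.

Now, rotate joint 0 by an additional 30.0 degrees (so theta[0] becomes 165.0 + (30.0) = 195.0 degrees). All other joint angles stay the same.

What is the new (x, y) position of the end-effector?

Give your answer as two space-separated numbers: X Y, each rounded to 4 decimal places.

joint[0] = (0.0000, 0.0000)  (base)
link 0: phi[0] = 195 = 195 deg
  cos(195 deg) = -0.9659, sin(195 deg) = -0.2588
  joint[1] = (0.0000, 0.0000) + 11.5 * (-0.9659, -0.2588) = (0.0000 + -11.1081, 0.0000 + -2.9764) = (-11.1081, -2.9764)
link 1: phi[1] = 195 + 15 = 210 deg
  cos(210 deg) = -0.8660, sin(210 deg) = -0.5000
  joint[2] = (-11.1081, -2.9764) + 9.3 * (-0.8660, -0.5000) = (-11.1081 + -8.0540, -2.9764 + -4.6500) = (-19.1622, -7.6264)
End effector: (-19.1622, -7.6264)

Answer: -19.1622 -7.6264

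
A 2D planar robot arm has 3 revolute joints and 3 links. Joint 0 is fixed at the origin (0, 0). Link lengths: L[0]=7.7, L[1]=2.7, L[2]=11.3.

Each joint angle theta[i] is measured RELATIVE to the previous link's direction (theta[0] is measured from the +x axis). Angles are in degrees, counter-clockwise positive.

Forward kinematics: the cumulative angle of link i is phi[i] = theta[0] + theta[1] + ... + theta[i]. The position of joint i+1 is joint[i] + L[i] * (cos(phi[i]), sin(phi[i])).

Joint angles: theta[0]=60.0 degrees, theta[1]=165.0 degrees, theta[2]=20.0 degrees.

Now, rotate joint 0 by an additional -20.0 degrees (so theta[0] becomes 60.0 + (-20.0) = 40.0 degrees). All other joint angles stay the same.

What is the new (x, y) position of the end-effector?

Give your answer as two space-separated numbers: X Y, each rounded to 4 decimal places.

Answer: -4.5388 -4.1819

Derivation:
joint[0] = (0.0000, 0.0000)  (base)
link 0: phi[0] = 40 = 40 deg
  cos(40 deg) = 0.7660, sin(40 deg) = 0.6428
  joint[1] = (0.0000, 0.0000) + 7.7 * (0.7660, 0.6428) = (0.0000 + 5.8985, 0.0000 + 4.9495) = (5.8985, 4.9495)
link 1: phi[1] = 40 + 165 = 205 deg
  cos(205 deg) = -0.9063, sin(205 deg) = -0.4226
  joint[2] = (5.8985, 4.9495) + 2.7 * (-0.9063, -0.4226) = (5.8985 + -2.4470, 4.9495 + -1.1411) = (3.4515, 3.8084)
link 2: phi[2] = 40 + 165 + 20 = 225 deg
  cos(225 deg) = -0.7071, sin(225 deg) = -0.7071
  joint[3] = (3.4515, 3.8084) + 11.3 * (-0.7071, -0.7071) = (3.4515 + -7.9903, 3.8084 + -7.9903) = (-4.5388, -4.1819)
End effector: (-4.5388, -4.1819)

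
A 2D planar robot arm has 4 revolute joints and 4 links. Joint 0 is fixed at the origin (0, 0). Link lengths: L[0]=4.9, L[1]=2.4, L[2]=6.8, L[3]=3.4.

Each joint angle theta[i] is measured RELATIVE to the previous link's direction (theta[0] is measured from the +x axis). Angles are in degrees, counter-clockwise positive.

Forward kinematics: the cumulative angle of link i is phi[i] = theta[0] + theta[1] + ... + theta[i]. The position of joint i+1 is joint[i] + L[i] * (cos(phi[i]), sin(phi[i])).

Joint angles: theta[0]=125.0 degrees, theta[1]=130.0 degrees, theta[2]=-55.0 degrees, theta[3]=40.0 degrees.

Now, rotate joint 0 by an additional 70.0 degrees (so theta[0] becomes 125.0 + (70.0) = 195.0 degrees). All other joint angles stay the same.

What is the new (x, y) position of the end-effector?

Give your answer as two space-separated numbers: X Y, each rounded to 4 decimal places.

joint[0] = (0.0000, 0.0000)  (base)
link 0: phi[0] = 195 = 195 deg
  cos(195 deg) = -0.9659, sin(195 deg) = -0.2588
  joint[1] = (0.0000, 0.0000) + 4.9 * (-0.9659, -0.2588) = (0.0000 + -4.7330, 0.0000 + -1.2682) = (-4.7330, -1.2682)
link 1: phi[1] = 195 + 130 = 325 deg
  cos(325 deg) = 0.8192, sin(325 deg) = -0.5736
  joint[2] = (-4.7330, -1.2682) + 2.4 * (0.8192, -0.5736) = (-4.7330 + 1.9660, -1.2682 + -1.3766) = (-2.7671, -2.6448)
link 2: phi[2] = 195 + 130 + -55 = 270 deg
  cos(270 deg) = -0.0000, sin(270 deg) = -1.0000
  joint[3] = (-2.7671, -2.6448) + 6.8 * (-0.0000, -1.0000) = (-2.7671 + -0.0000, -2.6448 + -6.8000) = (-2.7671, -9.4448)
link 3: phi[3] = 195 + 130 + -55 + 40 = 310 deg
  cos(310 deg) = 0.6428, sin(310 deg) = -0.7660
  joint[4] = (-2.7671, -9.4448) + 3.4 * (0.6428, -0.7660) = (-2.7671 + 2.1855, -9.4448 + -2.6046) = (-0.5816, -12.0493)
End effector: (-0.5816, -12.0493)

Answer: -0.5816 -12.0493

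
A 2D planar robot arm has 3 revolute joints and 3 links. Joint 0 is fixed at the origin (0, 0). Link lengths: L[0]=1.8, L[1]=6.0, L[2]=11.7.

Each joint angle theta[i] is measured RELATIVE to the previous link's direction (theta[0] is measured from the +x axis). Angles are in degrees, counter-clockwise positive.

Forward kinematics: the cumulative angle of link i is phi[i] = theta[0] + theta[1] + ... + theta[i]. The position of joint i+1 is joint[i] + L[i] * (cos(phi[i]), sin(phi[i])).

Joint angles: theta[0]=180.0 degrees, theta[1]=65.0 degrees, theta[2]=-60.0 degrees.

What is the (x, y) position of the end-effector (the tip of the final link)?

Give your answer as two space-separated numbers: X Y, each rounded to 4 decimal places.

joint[0] = (0.0000, 0.0000)  (base)
link 0: phi[0] = 180 = 180 deg
  cos(180 deg) = -1.0000, sin(180 deg) = 0.0000
  joint[1] = (0.0000, 0.0000) + 1.8 * (-1.0000, 0.0000) = (0.0000 + -1.8000, 0.0000 + 0.0000) = (-1.8000, 0.0000)
link 1: phi[1] = 180 + 65 = 245 deg
  cos(245 deg) = -0.4226, sin(245 deg) = -0.9063
  joint[2] = (-1.8000, 0.0000) + 6 * (-0.4226, -0.9063) = (-1.8000 + -2.5357, 0.0000 + -5.4378) = (-4.3357, -5.4378)
link 2: phi[2] = 180 + 65 + -60 = 185 deg
  cos(185 deg) = -0.9962, sin(185 deg) = -0.0872
  joint[3] = (-4.3357, -5.4378) + 11.7 * (-0.9962, -0.0872) = (-4.3357 + -11.6555, -5.4378 + -1.0197) = (-15.9912, -6.4576)
End effector: (-15.9912, -6.4576)

Answer: -15.9912 -6.4576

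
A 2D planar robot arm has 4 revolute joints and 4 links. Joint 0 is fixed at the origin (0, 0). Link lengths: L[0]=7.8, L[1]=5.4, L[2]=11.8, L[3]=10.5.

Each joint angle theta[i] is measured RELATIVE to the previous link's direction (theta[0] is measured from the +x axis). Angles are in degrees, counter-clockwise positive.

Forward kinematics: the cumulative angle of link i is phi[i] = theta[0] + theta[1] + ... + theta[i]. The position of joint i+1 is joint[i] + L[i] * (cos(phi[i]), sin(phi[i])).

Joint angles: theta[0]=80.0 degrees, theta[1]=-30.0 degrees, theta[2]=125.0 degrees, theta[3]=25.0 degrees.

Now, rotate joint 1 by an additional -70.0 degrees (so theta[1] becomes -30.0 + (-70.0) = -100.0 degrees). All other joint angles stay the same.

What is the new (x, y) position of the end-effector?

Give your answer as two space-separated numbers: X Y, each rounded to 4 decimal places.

Answer: -3.3745 25.2760

Derivation:
joint[0] = (0.0000, 0.0000)  (base)
link 0: phi[0] = 80 = 80 deg
  cos(80 deg) = 0.1736, sin(80 deg) = 0.9848
  joint[1] = (0.0000, 0.0000) + 7.8 * (0.1736, 0.9848) = (0.0000 + 1.3545, 0.0000 + 7.6815) = (1.3545, 7.6815)
link 1: phi[1] = 80 + -100 = -20 deg
  cos(-20 deg) = 0.9397, sin(-20 deg) = -0.3420
  joint[2] = (1.3545, 7.6815) + 5.4 * (0.9397, -0.3420) = (1.3545 + 5.0743, 7.6815 + -1.8469) = (6.4288, 5.8346)
link 2: phi[2] = 80 + -100 + 125 = 105 deg
  cos(105 deg) = -0.2588, sin(105 deg) = 0.9659
  joint[3] = (6.4288, 5.8346) + 11.8 * (-0.2588, 0.9659) = (6.4288 + -3.0541, 5.8346 + 11.3979) = (3.3747, 17.2325)
link 3: phi[3] = 80 + -100 + 125 + 25 = 130 deg
  cos(130 deg) = -0.6428, sin(130 deg) = 0.7660
  joint[4] = (3.3747, 17.2325) + 10.5 * (-0.6428, 0.7660) = (3.3747 + -6.7493, 17.2325 + 8.0435) = (-3.3745, 25.2760)
End effector: (-3.3745, 25.2760)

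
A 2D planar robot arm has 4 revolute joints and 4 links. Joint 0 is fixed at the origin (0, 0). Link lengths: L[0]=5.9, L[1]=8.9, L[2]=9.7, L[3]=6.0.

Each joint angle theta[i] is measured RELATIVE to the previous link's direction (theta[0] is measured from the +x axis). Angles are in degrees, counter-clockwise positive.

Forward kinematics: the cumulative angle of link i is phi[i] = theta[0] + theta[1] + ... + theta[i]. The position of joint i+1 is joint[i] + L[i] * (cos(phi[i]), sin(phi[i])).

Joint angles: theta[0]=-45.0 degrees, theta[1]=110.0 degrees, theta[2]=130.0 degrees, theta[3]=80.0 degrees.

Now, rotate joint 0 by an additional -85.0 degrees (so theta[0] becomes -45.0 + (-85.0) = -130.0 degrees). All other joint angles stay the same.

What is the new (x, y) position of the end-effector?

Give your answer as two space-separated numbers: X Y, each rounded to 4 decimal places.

joint[0] = (0.0000, 0.0000)  (base)
link 0: phi[0] = -130 = -130 deg
  cos(-130 deg) = -0.6428, sin(-130 deg) = -0.7660
  joint[1] = (0.0000, 0.0000) + 5.9 * (-0.6428, -0.7660) = (0.0000 + -3.7924, 0.0000 + -4.5197) = (-3.7924, -4.5197)
link 1: phi[1] = -130 + 110 = -20 deg
  cos(-20 deg) = 0.9397, sin(-20 deg) = -0.3420
  joint[2] = (-3.7924, -4.5197) + 8.9 * (0.9397, -0.3420) = (-3.7924 + 8.3633, -4.5197 + -3.0440) = (4.5708, -7.5636)
link 2: phi[2] = -130 + 110 + 130 = 110 deg
  cos(110 deg) = -0.3420, sin(110 deg) = 0.9397
  joint[3] = (4.5708, -7.5636) + 9.7 * (-0.3420, 0.9397) = (4.5708 + -3.3176, -7.5636 + 9.1150) = (1.2532, 1.5514)
link 3: phi[3] = -130 + 110 + 130 + 80 = 190 deg
  cos(190 deg) = -0.9848, sin(190 deg) = -0.1736
  joint[4] = (1.2532, 1.5514) + 6 * (-0.9848, -0.1736) = (1.2532 + -5.9088, 1.5514 + -1.0419) = (-4.6556, 0.5095)
End effector: (-4.6556, 0.5095)

Answer: -4.6556 0.5095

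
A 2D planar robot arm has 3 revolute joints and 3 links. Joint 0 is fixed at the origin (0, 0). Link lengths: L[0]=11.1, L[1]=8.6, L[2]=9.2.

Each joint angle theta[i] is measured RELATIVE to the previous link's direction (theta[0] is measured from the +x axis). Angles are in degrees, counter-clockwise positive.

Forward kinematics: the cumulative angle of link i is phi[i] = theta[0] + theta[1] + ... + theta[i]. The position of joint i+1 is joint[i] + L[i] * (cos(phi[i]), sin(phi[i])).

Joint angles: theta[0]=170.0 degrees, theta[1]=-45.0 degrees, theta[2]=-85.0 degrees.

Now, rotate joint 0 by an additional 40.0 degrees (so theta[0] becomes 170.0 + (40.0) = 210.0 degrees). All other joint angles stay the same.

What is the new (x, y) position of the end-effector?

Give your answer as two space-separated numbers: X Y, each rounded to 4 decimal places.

joint[0] = (0.0000, 0.0000)  (base)
link 0: phi[0] = 210 = 210 deg
  cos(210 deg) = -0.8660, sin(210 deg) = -0.5000
  joint[1] = (0.0000, 0.0000) + 11.1 * (-0.8660, -0.5000) = (0.0000 + -9.6129, 0.0000 + -5.5500) = (-9.6129, -5.5500)
link 1: phi[1] = 210 + -45 = 165 deg
  cos(165 deg) = -0.9659, sin(165 deg) = 0.2588
  joint[2] = (-9.6129, -5.5500) + 8.6 * (-0.9659, 0.2588) = (-9.6129 + -8.3070, -5.5500 + 2.2258) = (-17.9198, -3.3242)
link 2: phi[2] = 210 + -45 + -85 = 80 deg
  cos(80 deg) = 0.1736, sin(80 deg) = 0.9848
  joint[3] = (-17.9198, -3.3242) + 9.2 * (0.1736, 0.9848) = (-17.9198 + 1.5976, -3.3242 + 9.0602) = (-16.3223, 5.7361)
End effector: (-16.3223, 5.7361)

Answer: -16.3223 5.7361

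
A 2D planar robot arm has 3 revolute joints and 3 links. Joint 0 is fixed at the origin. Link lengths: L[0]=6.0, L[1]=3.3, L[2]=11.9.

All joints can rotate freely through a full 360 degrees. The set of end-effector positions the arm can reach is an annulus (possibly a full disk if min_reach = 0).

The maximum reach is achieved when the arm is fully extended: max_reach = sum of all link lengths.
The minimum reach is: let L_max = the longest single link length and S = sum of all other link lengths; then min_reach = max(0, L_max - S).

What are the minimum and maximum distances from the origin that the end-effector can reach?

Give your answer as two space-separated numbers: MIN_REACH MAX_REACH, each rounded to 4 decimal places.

Answer: 2.6000 21.2000

Derivation:
Link lengths: [6.0, 3.3, 11.9]
max_reach = 6 + 3.3 + 11.9 = 21.2
L_max = max([6.0, 3.3, 11.9]) = 11.9
S (sum of others) = 21.2 - 11.9 = 9.3
min_reach = max(0, 11.9 - 9.3) = max(0, 2.6) = 2.6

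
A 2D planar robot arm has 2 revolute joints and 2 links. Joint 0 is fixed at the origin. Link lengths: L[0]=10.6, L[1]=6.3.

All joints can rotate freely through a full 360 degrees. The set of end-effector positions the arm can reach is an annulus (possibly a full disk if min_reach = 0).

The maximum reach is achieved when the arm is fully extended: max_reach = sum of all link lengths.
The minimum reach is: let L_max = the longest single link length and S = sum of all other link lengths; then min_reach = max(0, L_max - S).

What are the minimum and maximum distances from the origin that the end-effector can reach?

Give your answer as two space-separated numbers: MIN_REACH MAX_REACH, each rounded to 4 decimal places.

Answer: 4.3000 16.9000

Derivation:
Link lengths: [10.6, 6.3]
max_reach = 10.6 + 6.3 = 16.9
L_max = max([10.6, 6.3]) = 10.6
S (sum of others) = 16.9 - 10.6 = 6.3
min_reach = max(0, 10.6 - 6.3) = max(0, 4.3) = 4.3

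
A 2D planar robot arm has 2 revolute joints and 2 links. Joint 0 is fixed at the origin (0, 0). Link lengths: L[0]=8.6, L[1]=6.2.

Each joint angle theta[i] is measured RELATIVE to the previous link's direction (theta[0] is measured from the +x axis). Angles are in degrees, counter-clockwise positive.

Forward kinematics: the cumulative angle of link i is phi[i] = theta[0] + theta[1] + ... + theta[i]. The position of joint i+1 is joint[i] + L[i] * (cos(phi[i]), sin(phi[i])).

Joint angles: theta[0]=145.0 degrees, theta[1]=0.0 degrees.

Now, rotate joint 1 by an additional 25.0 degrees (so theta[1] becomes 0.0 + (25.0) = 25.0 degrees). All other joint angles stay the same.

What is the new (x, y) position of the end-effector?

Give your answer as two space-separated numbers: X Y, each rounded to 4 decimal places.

Answer: -13.1505 6.0094

Derivation:
joint[0] = (0.0000, 0.0000)  (base)
link 0: phi[0] = 145 = 145 deg
  cos(145 deg) = -0.8192, sin(145 deg) = 0.5736
  joint[1] = (0.0000, 0.0000) + 8.6 * (-0.8192, 0.5736) = (0.0000 + -7.0447, 0.0000 + 4.9328) = (-7.0447, 4.9328)
link 1: phi[1] = 145 + 25 = 170 deg
  cos(170 deg) = -0.9848, sin(170 deg) = 0.1736
  joint[2] = (-7.0447, 4.9328) + 6.2 * (-0.9848, 0.1736) = (-7.0447 + -6.1058, 4.9328 + 1.0766) = (-13.1505, 6.0094)
End effector: (-13.1505, 6.0094)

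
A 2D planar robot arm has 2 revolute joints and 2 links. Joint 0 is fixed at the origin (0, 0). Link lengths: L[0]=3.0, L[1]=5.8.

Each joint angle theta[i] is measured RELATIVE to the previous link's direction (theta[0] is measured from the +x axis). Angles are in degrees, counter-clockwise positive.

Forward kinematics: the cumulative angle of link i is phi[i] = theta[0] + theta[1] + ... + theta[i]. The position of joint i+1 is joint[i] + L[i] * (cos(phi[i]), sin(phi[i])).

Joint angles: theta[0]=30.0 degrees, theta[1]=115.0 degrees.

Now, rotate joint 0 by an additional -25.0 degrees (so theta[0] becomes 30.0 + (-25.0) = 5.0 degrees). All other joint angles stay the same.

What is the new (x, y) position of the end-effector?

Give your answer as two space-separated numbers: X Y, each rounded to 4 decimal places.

Answer: 0.0886 5.2844

Derivation:
joint[0] = (0.0000, 0.0000)  (base)
link 0: phi[0] = 5 = 5 deg
  cos(5 deg) = 0.9962, sin(5 deg) = 0.0872
  joint[1] = (0.0000, 0.0000) + 3 * (0.9962, 0.0872) = (0.0000 + 2.9886, 0.0000 + 0.2615) = (2.9886, 0.2615)
link 1: phi[1] = 5 + 115 = 120 deg
  cos(120 deg) = -0.5000, sin(120 deg) = 0.8660
  joint[2] = (2.9886, 0.2615) + 5.8 * (-0.5000, 0.8660) = (2.9886 + -2.9000, 0.2615 + 5.0229) = (0.0886, 5.2844)
End effector: (0.0886, 5.2844)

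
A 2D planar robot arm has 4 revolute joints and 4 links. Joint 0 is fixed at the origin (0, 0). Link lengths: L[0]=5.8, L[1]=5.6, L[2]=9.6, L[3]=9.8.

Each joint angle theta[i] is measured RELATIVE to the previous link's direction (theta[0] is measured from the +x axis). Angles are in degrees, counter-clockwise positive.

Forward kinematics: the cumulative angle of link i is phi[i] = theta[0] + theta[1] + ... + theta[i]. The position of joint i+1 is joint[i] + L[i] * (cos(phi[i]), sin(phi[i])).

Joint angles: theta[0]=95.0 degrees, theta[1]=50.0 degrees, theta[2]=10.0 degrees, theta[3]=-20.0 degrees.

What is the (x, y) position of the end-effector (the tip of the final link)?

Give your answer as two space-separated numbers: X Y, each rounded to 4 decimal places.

joint[0] = (0.0000, 0.0000)  (base)
link 0: phi[0] = 95 = 95 deg
  cos(95 deg) = -0.0872, sin(95 deg) = 0.9962
  joint[1] = (0.0000, 0.0000) + 5.8 * (-0.0872, 0.9962) = (0.0000 + -0.5055, 0.0000 + 5.7779) = (-0.5055, 5.7779)
link 1: phi[1] = 95 + 50 = 145 deg
  cos(145 deg) = -0.8192, sin(145 deg) = 0.5736
  joint[2] = (-0.5055, 5.7779) + 5.6 * (-0.8192, 0.5736) = (-0.5055 + -4.5873, 5.7779 + 3.2120) = (-5.0928, 8.9900)
link 2: phi[2] = 95 + 50 + 10 = 155 deg
  cos(155 deg) = -0.9063, sin(155 deg) = 0.4226
  joint[3] = (-5.0928, 8.9900) + 9.6 * (-0.9063, 0.4226) = (-5.0928 + -8.7006, 8.9900 + 4.0571) = (-13.7933, 13.0471)
link 3: phi[3] = 95 + 50 + 10 + -20 = 135 deg
  cos(135 deg) = -0.7071, sin(135 deg) = 0.7071
  joint[4] = (-13.7933, 13.0471) + 9.8 * (-0.7071, 0.7071) = (-13.7933 + -6.9296, 13.0471 + 6.9296) = (-20.7230, 19.9767)
End effector: (-20.7230, 19.9767)

Answer: -20.7230 19.9767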